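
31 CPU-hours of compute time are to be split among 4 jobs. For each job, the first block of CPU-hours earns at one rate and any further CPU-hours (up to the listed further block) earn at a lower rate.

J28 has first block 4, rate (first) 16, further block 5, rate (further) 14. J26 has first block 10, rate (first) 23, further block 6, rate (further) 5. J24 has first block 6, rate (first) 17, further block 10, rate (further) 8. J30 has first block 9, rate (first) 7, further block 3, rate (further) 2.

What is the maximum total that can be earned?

514

Rank every tier by rate: J26/T1 23 > J24/T1 17 > J28/T1 16 > J28/T2 14 > J24/T2 8 > J30/T1 7 > J26/T2 5 > J30/T2 2.
J26/T1 (23): +10 — 21 left.
J24 T1 at 17: fill all 6 — 15 left.
J28 T1 at 16: fill all 4 — 11 left.
J28/T2 (14): +5 — 6 left.
J24 T2 at 8: only 6 left, fill 6.
Total = 23×10 + 17×6 + 16×4 + 14×5 + 8×6 = 514.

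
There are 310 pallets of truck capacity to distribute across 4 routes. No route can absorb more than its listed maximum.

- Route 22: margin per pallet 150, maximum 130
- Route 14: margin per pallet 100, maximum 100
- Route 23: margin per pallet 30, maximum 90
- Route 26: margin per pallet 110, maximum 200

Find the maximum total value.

Rank by margin per pallet: Route 22 150 > Route 26 110 > Route 14 100 > Route 23 30.
Give Route 22 130 to hit its cap of 130 → 180 left.
Only 180 left; Route 26 takes them to reach 180.
Total = 150×130 + 110×180 = 39300.

39300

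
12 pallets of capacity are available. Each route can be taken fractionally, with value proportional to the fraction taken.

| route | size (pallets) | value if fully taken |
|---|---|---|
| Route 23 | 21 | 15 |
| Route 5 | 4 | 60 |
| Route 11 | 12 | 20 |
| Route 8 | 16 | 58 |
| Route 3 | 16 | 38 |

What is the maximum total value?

Rank by value-to-size ratio: Route 5 60/4≈15, Route 8 58/16≈3.62, Route 3 38/16≈2.38, Route 11 20/12≈1.67, Route 23 15/21≈0.714.
All 4 pallets of Route 5 fit (value 60) — 8 remain.
8 pallets left: a 8/16 share of Route 8 gives 58×8/16 = 29.
Total value = 89.

89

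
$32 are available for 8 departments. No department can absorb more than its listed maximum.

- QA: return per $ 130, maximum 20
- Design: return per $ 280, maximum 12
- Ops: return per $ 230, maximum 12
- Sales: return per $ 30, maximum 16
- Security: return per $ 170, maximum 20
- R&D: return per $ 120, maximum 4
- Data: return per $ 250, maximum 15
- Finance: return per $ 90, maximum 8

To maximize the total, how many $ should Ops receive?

Order the departments by return per $: Design 280 > Data 250 > Ops 230 > Security 170 > QA 130 > R&D 120 > Finance 90 > Sales 30.
Give Design 12 to hit its cap of 12 — 20 left.
Data takes 15 to reach its cap of 15 — 5 left.
Only 5 left; Ops takes them to reach 5.

5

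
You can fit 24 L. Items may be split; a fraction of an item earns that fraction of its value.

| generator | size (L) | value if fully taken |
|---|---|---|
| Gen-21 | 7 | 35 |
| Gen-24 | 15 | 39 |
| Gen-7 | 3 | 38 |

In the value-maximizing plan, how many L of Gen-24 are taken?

Rank by value-to-size ratio: Gen-7 38/3≈12.7, Gen-21 35/7≈5, Gen-24 39/15≈2.6.
All 3 L of Gen-7 fit (value 38) ; 21 remain.
Take all of Gen-21 (7 L, value 35) ; 14 L left.
Only 14 L remain; take 14/15 of Gen-24 for value 39×14/15 = 36.4.

14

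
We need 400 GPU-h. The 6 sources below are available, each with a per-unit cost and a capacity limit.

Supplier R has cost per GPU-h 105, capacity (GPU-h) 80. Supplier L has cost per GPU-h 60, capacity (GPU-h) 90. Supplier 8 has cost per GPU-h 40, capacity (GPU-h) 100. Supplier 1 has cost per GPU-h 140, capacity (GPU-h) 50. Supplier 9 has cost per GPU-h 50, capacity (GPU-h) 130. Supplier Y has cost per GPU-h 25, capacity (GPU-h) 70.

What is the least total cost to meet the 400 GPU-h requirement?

18700

Use sources in increasing cost order.
Supplier Y (25): use full 70 ; 330 GPU-h to go.
Supplier 8 at 40: take all 100 GPU-h ; 230 still needed.
Supplier 9 (50): use full 130 ; 100 GPU-h to go.
Supplier L at 60: take all 90 GPU-h ; 10 still needed.
Take 10 from Supplier R at 105 to finish.
Supplier 1: unused.
Cost = 70×25 + 100×40 + 130×50 + 90×60 + 10×105 = 18700.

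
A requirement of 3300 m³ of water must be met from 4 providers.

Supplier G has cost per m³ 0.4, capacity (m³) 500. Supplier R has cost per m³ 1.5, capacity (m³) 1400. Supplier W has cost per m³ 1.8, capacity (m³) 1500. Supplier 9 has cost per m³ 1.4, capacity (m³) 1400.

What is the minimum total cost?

Cheapest first:
Supplier G at 0.4: take all 500 m³ → 2800 still needed.
Supplier 9 (1.4): use full 1400 → 1400 m³ to go.
Supplier R at 1.5: take all 1400 m³ → 0 still needed.
Supplier W: unused.
Cost = 500×0.4 + 1400×1.4 + 1400×1.5 = 4260.

4260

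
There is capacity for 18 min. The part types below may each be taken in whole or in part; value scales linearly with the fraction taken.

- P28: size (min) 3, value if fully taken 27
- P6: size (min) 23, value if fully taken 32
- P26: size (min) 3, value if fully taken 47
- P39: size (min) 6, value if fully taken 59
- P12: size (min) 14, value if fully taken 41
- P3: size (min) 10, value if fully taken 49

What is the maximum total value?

162.4

Sort by value density: P26 47/3≈15.7, P39 59/6≈9.83, P28 27/3≈9, P3 49/10≈4.9, P12 41/14≈2.93, P6 32/23≈1.39.
Take all of P26 (3 min, value 47) → 15 min left.
Take all of P39 (6 min, value 59) → 9 min left.
Take all of P28 (3 min, value 27) → 6 min left.
Fill the last 6 min with part of P3: 6/10 of it earns 29.4.
Total value = 162.4.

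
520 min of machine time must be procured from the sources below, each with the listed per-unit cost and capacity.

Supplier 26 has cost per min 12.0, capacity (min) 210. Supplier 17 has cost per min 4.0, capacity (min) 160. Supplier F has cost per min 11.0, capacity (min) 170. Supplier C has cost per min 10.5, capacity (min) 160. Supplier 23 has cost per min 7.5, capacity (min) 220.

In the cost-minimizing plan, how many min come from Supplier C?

Fill from the cheapest source first.
Take 160 from Supplier 17 at 4.0 — need 360 more.
Supplier 23 (7.5): use full 220 — 140 min to go.
Supplier C (10.5): take the remaining 140 — done.
Supplier F, Supplier 26: unused.

140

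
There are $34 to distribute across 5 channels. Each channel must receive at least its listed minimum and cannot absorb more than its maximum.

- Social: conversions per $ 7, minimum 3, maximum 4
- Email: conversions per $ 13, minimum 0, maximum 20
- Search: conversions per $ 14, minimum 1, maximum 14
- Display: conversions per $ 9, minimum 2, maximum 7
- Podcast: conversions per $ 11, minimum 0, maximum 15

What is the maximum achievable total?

Meeting every minimum uses 3+0+1+2+0 = 6 $, leaving 28.
Rank by conversions per $: Search 14 > Email 13 > Podcast 11 > Display 9 > Social 7.
Give Search 13 more to hit its cap of 14 ; 15 left.
Only 15 left; Email takes them to reach 15.
Total = 7×3 + 13×15 + 14×14 + 9×2 = 430.

430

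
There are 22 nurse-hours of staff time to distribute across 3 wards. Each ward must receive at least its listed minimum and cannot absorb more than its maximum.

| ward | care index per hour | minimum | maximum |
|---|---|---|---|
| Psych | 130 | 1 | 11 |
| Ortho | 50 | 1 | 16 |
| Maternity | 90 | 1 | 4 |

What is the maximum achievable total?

2140

Meeting every minimum uses 1+1+1 = 3 nurse-hours, leaving 19.
Order the wards by care index per hour: Psych 130 > Maternity 90 > Ortho 50.
Give Psych 10 more to hit its cap of 11 ; 9 left.
Maternity: +3 to 4 (cap) ; 6 left.
Ortho has room for 15 more but only 6 remain, so it gets 7.
Total = 130×11 + 50×7 + 90×4 = 2140.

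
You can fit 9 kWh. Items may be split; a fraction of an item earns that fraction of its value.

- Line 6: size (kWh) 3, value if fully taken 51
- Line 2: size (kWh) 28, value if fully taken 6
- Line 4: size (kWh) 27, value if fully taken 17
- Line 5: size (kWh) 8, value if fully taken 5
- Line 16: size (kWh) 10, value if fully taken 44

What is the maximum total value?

Rank by value-to-size ratio: Line 6 51/3≈17, Line 16 44/10≈4.4, Line 4 17/27≈0.63, Line 5 5/8≈0.625, Line 2 6/28≈0.214.
Take all of Line 6 (3 kWh, value 51) — 6 kWh left.
Fill the last 6 kWh with part of Line 16: 6/10 of it earns 26.4.
Total value = 77.4.

77.4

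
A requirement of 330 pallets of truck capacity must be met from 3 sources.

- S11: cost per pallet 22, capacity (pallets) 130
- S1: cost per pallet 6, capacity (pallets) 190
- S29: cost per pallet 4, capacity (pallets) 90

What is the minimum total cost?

2600

Cheapest first:
Take 90 from S29 at 4 ; need 240 more.
Take 190 from S1 at 6 ; need 50 more.
S11 (22): take the remaining 50 ; done.
Cost = 90×4 + 190×6 + 50×22 = 2600.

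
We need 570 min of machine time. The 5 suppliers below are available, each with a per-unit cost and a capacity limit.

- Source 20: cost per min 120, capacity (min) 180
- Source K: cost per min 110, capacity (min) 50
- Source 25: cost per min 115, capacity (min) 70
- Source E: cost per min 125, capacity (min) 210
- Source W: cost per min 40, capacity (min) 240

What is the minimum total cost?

48500

Cheapest first:
Take 240 from Source W at 40 — need 330 more.
Source K at 110: take all 50 min — 280 still needed.
Source 25 (115): use full 70 — 210 min to go.
Source 20 at 120: take all 180 min — 30 still needed.
Take 30 from Source E at 125 to finish.
Cost = 240×40 + 50×110 + 70×115 + 180×120 + 30×125 = 48500.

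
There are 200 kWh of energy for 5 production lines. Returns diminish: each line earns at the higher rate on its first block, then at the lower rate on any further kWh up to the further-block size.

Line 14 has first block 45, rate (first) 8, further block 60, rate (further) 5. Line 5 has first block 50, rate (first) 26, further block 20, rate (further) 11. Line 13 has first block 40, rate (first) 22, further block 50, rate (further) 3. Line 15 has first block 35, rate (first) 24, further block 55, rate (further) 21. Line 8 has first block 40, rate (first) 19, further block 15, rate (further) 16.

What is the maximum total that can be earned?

Treat each block as its own option and order by rate: Line 5/tier1 26 > Line 15/tier1 24 > Line 13/tier1 22 > Line 15/tier2 21 > Line 8/tier1 19 > Line 8/tier2 16 > Line 5/tier2 11 > Line 14/tier1 8 > Line 14/tier2 5 > Line 13/tier2 3.
Line 5 tier1 at 26: fill all 50 → 150 left.
Fill Line 15 tier1 block (35 at 24) → 115 left.
Fill Line 13 tier1 block (40 at 22) → 75 left.
Line 15 tier2 at 21: fill all 55 → 20 left.
Line 8 tier1 at 19: only 20 left, fill 20.
Total = 26×50 + 24×35 + 22×40 + 21×55 + 19×20 = 4555.

4555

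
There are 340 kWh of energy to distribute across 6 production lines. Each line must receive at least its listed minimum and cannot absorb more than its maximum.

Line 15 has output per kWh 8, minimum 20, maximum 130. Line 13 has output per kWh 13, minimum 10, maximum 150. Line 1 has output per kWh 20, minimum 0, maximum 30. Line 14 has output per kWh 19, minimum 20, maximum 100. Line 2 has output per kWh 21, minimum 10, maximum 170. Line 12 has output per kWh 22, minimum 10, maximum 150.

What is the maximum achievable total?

6910

Meeting every minimum uses 20+10+0+20+10+10 = 70 kWh, leaving 270.
Highest output per kWh first: Line 12 22 > Line 2 21 > Line 1 20 > Line 14 19 > Line 13 13 > Line 15 8.
Give Line 12 140 more to hit its cap of 150 ; 130 left.
Line 2 has room for 160 more but only 130 remain, so it gets 140.
Total = 8×20 + 13×10 + 19×20 + 21×140 + 22×150 = 6910.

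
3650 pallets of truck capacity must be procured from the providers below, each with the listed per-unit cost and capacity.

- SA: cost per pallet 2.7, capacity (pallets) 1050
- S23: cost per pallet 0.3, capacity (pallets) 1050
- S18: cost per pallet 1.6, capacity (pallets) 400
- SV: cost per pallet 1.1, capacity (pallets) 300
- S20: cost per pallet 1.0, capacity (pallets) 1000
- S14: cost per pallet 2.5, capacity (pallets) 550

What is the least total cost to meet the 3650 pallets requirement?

Cheapest first:
Take 1050 from S23 at 0.3 — need 2600 more.
S20 (1.0): use full 1000 — 1600 pallets to go.
SV (1.1): use full 300 — 1300 pallets to go.
S18 at 1.6: take all 400 pallets — 900 still needed.
Take 550 from S14 at 2.5 — need 350 more.
Take 350 from SA at 2.7 to finish.
Cost = 1050×0.3 + 1000×1.0 + 300×1.1 + 400×1.6 + 550×2.5 + 350×2.7 = 4605.

4605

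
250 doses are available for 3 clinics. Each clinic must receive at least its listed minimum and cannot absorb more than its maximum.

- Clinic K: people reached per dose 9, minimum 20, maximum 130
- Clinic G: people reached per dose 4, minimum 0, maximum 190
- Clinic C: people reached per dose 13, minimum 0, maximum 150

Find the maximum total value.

2850

Meeting every minimum uses 20+0+0 = 20 doses, leaving 230.
Order the clinics by people reached per dose: Clinic C 13 > Clinic K 9 > Clinic G 4.
Clinic C takes 150 more to reach its cap of 150 → 80 left.
Clinic K has room for 110 more but only 80 remain, so it gets 100.
Total = 9×100 + 13×150 = 2850.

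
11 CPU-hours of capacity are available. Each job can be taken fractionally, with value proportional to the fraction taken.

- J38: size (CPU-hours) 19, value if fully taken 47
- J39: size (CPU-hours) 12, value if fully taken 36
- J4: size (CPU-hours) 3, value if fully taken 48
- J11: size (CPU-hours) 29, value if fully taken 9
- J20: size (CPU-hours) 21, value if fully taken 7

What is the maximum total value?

72

Best value per unit of size first: J4 48/3≈16, J39 36/12≈3, J38 47/19≈2.47, J20 7/21≈0.333, J11 9/29≈0.31.
J4: take in full, 3 CPU-hours for value 48 → 8 left.
Only 8 CPU-hours remain; take 8/12 of J39 for value 36×8/12 = 24.
Total value = 72.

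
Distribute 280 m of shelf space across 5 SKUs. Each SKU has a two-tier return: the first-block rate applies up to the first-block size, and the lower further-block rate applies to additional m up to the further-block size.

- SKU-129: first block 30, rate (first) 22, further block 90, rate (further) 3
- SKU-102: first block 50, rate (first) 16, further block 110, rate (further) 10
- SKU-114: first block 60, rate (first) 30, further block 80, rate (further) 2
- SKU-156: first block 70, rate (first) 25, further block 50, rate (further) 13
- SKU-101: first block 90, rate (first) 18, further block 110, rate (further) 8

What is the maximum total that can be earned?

6310

Rank every tier by rate: SKU-114/first 30 > SKU-156/first 25 > SKU-129/first 22 > SKU-101/first 18 > SKU-102/first 16 > SKU-156/second 13 > SKU-102/second 10 > SKU-101/second 8 > SKU-129/second 3 > SKU-114/second 2.
SKU-114 first at 30: fill all 60 — 220 left.
Fill SKU-156 first block (70 at 25) — 150 left.
SKU-129/first (22): +30 — 120 left.
SKU-101/first (18): +90 — 30 left.
30 remain; put them into SKU-102 first at 16.
Total = 30×60 + 25×70 + 22×30 + 18×90 + 16×30 = 6310.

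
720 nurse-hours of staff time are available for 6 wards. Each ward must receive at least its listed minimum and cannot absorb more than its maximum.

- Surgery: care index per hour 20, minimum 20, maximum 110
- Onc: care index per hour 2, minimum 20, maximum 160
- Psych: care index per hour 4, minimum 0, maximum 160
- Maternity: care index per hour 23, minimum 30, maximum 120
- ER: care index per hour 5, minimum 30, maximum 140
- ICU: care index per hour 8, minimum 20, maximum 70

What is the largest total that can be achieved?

Meeting every minimum uses 20+20+0+30+30+20 = 120 nurse-hours, leaving 600.
Rank by care index per hour: Maternity 23 > Surgery 20 > ICU 8 > ER 5 > Psych 4 > Onc 2.
Maternity takes 90 more to reach its cap of 120 — 510 left.
Surgery takes 90 more to reach its cap of 110 — 420 left.
ICU: +50 to 70 (cap) — 370 left.
Give ER 110 more to hit its cap of 140 — 260 left.
Give Psych 160 more to hit its cap of 160 — 100 left.
Only 100 left; Onc takes them to reach 120.
Total = 20×110 + 2×120 + 4×160 + 23×120 + 5×140 + 8×70 = 7100.

7100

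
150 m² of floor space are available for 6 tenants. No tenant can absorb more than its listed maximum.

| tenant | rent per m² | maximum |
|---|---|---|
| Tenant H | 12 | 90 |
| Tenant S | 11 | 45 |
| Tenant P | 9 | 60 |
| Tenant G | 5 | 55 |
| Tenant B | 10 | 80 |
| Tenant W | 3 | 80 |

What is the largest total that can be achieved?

Highest rent per m² first: Tenant H 12 > Tenant S 11 > Tenant B 10 > Tenant P 9 > Tenant G 5 > Tenant W 3.
Give Tenant H 90 to hit its cap of 90 ; 60 left.
Tenant S: +45 to 45 (cap) ; 15 left.
Only 15 left; Tenant B takes them to reach 15.
Total = 12×90 + 11×45 + 10×15 = 1725.

1725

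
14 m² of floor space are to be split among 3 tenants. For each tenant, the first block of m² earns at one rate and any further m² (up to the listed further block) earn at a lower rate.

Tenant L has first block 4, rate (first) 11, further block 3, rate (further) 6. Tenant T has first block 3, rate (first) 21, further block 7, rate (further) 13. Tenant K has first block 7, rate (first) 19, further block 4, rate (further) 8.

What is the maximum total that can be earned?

Order all 6 blocks by rate: Tenant T/tier1 21 > Tenant K/tier1 19 > Tenant T/tier2 13 > Tenant L/tier1 11 > Tenant K/tier2 8 > Tenant L/tier2 6.
Tenant T tier1 at 21: fill all 3 — 11 left.
Tenant K tier1 at 19: fill all 7 — 4 left.
Tenant T tier2 at 13: only 4 left, fill 4.
Total = 21×3 + 19×7 + 13×4 = 248.

248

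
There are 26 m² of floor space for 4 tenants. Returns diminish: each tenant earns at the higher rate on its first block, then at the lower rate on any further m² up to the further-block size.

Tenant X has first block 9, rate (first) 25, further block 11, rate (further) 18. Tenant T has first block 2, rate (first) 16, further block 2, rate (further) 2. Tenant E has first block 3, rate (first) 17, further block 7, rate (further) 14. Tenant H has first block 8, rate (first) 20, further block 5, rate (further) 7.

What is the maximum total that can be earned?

Treat each block as its own option and order by rate: Tenant X/tier1 25 > Tenant H/tier1 20 > Tenant X/tier2 18 > Tenant E/tier1 17 > Tenant T/tier1 16 > Tenant E/tier2 14 > Tenant H/tier2 7 > Tenant T/tier2 2.
Tenant X tier1 at 25: fill all 9 — 17 left.
Fill Tenant H tier1 block (8 at 20) — 9 left.
9 remain; put them into Tenant X tier2 at 18.
Total = 25×9 + 20×8 + 18×9 = 547.

547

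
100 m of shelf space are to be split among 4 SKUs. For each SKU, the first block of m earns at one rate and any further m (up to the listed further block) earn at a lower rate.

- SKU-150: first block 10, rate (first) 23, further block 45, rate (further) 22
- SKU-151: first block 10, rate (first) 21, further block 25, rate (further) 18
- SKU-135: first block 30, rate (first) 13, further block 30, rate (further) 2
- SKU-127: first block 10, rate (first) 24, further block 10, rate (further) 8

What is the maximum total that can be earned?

2120

Rank every tier by rate: SKU-127/tier1 24 > SKU-150/tier1 23 > SKU-150/tier2 22 > SKU-151/tier1 21 > SKU-151/tier2 18 > SKU-135/tier1 13 > SKU-127/tier2 8 > SKU-135/tier2 2.
Fill SKU-127 tier1 block (10 at 24) — 90 left.
Fill SKU-150 tier1 block (10 at 23) — 80 left.
SKU-150 tier2 at 22: fill all 45 — 35 left.
SKU-151 tier1 at 21: fill all 10 — 25 left.
SKU-151 tier2 at 18: fill all 25 — 0 left.
Total = 24×10 + 23×10 + 22×45 + 21×10 + 18×25 = 2120.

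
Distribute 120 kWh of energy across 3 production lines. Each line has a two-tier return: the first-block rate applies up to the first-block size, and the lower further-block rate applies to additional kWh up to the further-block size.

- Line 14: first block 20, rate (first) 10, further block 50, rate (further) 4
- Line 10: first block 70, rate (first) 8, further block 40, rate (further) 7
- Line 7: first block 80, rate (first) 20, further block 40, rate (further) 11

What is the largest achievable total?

Order all 6 blocks by rate: Line 7/tier1 20 > Line 7/tier2 11 > Line 14/tier1 10 > Line 10/tier1 8 > Line 10/tier2 7 > Line 14/tier2 4.
Fill Line 7 tier1 block (80 at 20) — 40 left.
Line 7 tier2 at 11: fill all 40 — 0 left.
Total = 20×80 + 11×40 = 2040.

2040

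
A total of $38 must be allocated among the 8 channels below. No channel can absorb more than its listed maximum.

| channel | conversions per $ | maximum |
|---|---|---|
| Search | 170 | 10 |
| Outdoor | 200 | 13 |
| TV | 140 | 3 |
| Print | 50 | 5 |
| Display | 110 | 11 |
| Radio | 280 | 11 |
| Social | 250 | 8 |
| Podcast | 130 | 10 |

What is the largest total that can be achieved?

Rank by conversions per $: Radio 280 > Social 250 > Outdoor 200 > Search 170 > TV 140 > Podcast 130 > Display 110 > Print 50.
Radio: +11 to 11 (cap) → 27 left.
Give Social 8 to hit its cap of 8 → 19 left.
Outdoor: +13 to 13 (cap) → 6 left.
Search: +6 (room for 10) → 6. Pool exhausted.
Total = 170×6 + 200×13 + 280×11 + 250×8 = 8700.

8700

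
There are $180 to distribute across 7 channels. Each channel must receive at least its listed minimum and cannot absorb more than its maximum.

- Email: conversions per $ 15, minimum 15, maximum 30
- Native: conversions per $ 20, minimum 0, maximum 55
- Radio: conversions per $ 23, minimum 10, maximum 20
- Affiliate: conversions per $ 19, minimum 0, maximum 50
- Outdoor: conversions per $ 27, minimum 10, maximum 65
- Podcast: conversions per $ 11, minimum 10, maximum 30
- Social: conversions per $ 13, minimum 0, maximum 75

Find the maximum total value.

3935

Meeting every minimum uses 15+0+10+0+10+10+0 = 45 $, leaving 135.
Order the channels by conversions per $: Outdoor 27 > Radio 23 > Native 20 > Affiliate 19 > Email 15 > Social 13 > Podcast 11.
Outdoor takes 55 more to reach its cap of 65 ; 80 left.
Give Radio 10 more to hit its cap of 20 ; 70 left.
Native: +55 to 55 (cap) ; 15 left.
Affiliate has room for 50 more but only 15 remain, so it gets 15.
Total = 15×15 + 20×55 + 23×20 + 19×15 + 27×65 + 11×10 = 3935.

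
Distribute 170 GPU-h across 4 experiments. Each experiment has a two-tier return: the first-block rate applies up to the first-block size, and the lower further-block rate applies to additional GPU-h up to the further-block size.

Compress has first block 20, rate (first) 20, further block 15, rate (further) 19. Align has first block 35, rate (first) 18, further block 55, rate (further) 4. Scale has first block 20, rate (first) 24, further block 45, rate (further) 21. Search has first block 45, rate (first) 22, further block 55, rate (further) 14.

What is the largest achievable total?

3550

Treat each block as its own option and order by rate: Scale/tier1 24 > Search/tier1 22 > Scale/tier2 21 > Compress/tier1 20 > Compress/tier2 19 > Align/tier1 18 > Search/tier2 14 > Align/tier2 4.
Scale tier1 at 24: fill all 20 → 150 left.
Fill Search tier1 block (45 at 22) → 105 left.
Scale tier2 at 21: fill all 45 → 60 left.
Fill Compress tier1 block (20 at 20) → 40 left.
Compress tier2 at 19: fill all 15 → 25 left.
Align/tier1: +25 of 35 at 18; pool empty.
Total = 24×20 + 22×45 + 21×45 + 20×20 + 19×15 + 18×25 = 3550.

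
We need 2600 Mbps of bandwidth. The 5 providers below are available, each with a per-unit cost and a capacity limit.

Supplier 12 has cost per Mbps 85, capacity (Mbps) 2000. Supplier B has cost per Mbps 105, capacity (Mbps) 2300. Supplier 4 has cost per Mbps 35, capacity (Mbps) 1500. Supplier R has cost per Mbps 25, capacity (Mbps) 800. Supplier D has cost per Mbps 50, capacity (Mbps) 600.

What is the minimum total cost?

87500

Use providers in increasing cost order.
Supplier R (25): use full 800 ; 1800 Mbps to go.
Take 1500 from Supplier 4 at 35 ; need 300 more.
Supplier D (50): take the remaining 300 ; done.
Supplier 12, Supplier B: unused.
Cost = 800×25 + 1500×35 + 300×50 = 87500.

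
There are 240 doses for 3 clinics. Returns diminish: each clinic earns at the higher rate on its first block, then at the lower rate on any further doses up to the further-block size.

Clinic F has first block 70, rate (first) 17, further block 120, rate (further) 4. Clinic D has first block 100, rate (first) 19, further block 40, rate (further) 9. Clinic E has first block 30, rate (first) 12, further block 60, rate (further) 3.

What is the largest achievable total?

Order all 6 blocks by rate: Clinic D/tier1 19 > Clinic F/tier1 17 > Clinic E/tier1 12 > Clinic D/tier2 9 > Clinic F/tier2 4 > Clinic E/tier2 3.
Clinic D tier1 at 19: fill all 100 ; 140 left.
Clinic F/tier1 (17): +70 ; 70 left.
Fill Clinic E tier1 block (30 at 12) ; 40 left.
Clinic D/tier2 (9): +40 ; 0 left.
Total = 19×100 + 17×70 + 12×30 + 9×40 = 3810.

3810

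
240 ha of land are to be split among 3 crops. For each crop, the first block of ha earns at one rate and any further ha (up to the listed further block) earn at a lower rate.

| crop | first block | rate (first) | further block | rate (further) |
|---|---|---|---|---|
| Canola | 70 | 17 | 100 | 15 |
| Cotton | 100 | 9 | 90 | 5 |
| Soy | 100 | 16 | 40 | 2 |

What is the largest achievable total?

Rank every tier by rate: Canola/T1 17 > Soy/T1 16 > Canola/T2 15 > Cotton/T1 9 > Cotton/T2 5 > Soy/T2 2.
Fill Canola T1 block (70 at 17) — 170 left.
Fill Soy T1 block (100 at 16) — 70 left.
70 remain; put them into Canola T2 at 15.
Total = 17×70 + 16×100 + 15×70 = 3840.

3840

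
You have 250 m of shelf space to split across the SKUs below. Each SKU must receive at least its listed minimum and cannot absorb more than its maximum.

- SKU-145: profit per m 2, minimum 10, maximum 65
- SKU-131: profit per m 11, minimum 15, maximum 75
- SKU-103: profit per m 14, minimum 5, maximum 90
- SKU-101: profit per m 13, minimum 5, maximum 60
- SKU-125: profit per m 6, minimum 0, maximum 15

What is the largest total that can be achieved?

Meeting every minimum uses 10+15+5+5+0 = 35 m, leaving 215.
Rank by profit per m: SKU-103 14 > SKU-101 13 > SKU-131 11 > SKU-125 6 > SKU-145 2.
SKU-103 takes 85 more to reach its cap of 90 → 130 left.
Give SKU-101 55 more to hit its cap of 60 → 75 left.
SKU-131: +60 to 75 (cap) → 15 left.
SKU-125: +15 to 15 (cap) → 0 left.
Total = 2×10 + 11×75 + 14×90 + 13×60 + 6×15 = 2975.

2975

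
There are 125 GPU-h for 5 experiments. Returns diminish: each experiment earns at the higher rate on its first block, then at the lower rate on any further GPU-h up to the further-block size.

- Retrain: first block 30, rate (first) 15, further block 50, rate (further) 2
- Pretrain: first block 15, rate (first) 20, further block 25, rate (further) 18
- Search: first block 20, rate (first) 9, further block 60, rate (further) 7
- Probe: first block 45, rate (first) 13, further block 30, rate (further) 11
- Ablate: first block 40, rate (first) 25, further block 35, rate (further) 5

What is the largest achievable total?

2395

Order all 10 blocks by rate: Ablate/first 25 > Pretrain/first 20 > Pretrain/second 18 > Retrain/first 15 > Probe/first 13 > Probe/second 11 > Search/first 9 > Search/second 7 > Ablate/second 5 > Retrain/second 2.
Fill Ablate first block (40 at 25) — 85 left.
Pretrain first at 20: fill all 15 — 70 left.
Pretrain/second (18): +25 — 45 left.
Fill Retrain first block (30 at 15) — 15 left.
15 remain; put them into Probe first at 13.
Total = 25×40 + 20×15 + 18×25 + 15×30 + 13×15 = 2395.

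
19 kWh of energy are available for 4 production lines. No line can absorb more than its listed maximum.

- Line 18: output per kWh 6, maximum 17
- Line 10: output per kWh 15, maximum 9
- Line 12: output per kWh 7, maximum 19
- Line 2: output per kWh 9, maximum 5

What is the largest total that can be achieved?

Order the production lines by output per kWh: Line 10 15 > Line 2 9 > Line 12 7 > Line 18 6.
Line 10: +9 to 9 (cap) — 10 left.
Give Line 2 5 to hit its cap of 5 — 5 left.
Line 12 has room for 19 but only 5 remain, so it gets 5.
Total = 15×9 + 7×5 + 9×5 = 215.

215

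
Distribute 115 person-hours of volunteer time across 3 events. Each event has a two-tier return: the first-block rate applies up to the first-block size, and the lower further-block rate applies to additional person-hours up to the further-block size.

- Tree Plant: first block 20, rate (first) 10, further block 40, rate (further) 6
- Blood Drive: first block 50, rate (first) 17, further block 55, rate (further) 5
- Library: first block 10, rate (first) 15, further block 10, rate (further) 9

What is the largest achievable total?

Treat each block as its own option and order by rate: Blood Drive/first 17 > Library/first 15 > Tree Plant/first 10 > Library/second 9 > Tree Plant/second 6 > Blood Drive/second 5.
Blood Drive/first (17): +50 → 65 left.
Library first at 15: fill all 10 → 55 left.
Tree Plant first at 10: fill all 20 → 35 left.
Library/second (9): +10 → 25 left.
Tree Plant second at 6: only 25 left, fill 25.
Total = 17×50 + 15×10 + 10×20 + 9×10 + 6×25 = 1440.

1440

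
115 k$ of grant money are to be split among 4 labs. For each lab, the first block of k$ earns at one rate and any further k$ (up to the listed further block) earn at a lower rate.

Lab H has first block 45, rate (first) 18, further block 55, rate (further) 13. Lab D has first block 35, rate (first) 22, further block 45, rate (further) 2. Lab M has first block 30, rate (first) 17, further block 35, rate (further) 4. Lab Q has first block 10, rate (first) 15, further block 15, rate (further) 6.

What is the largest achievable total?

Order all 8 blocks by rate: Lab D/T1 22 > Lab H/T1 18 > Lab M/T1 17 > Lab Q/T1 15 > Lab H/T2 13 > Lab Q/T2 6 > Lab M/T2 4 > Lab D/T2 2.
Lab D/T1 (22): +35 — 80 left.
Fill Lab H T1 block (45 at 18) — 35 left.
Lab M/T1 (17): +30 — 5 left.
5 remain; put them into Lab Q T1 at 15.
Total = 22×35 + 18×45 + 17×30 + 15×5 = 2165.

2165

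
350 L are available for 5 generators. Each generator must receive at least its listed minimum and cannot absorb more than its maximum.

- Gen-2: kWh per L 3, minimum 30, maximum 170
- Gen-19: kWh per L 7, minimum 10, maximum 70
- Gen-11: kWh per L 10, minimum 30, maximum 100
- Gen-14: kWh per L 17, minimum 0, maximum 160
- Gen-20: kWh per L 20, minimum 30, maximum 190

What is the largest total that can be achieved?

5790

Meeting every minimum uses 30+10+30+0+30 = 100 L, leaving 250.
Rank by kWh per L: Gen-20 20 > Gen-14 17 > Gen-11 10 > Gen-19 7 > Gen-2 3.
Gen-20: +160 to 190 (cap) ; 90 left.
Only 90 left; Gen-14 takes them to reach 90.
Total = 3×30 + 7×10 + 10×30 + 17×90 + 20×190 = 5790.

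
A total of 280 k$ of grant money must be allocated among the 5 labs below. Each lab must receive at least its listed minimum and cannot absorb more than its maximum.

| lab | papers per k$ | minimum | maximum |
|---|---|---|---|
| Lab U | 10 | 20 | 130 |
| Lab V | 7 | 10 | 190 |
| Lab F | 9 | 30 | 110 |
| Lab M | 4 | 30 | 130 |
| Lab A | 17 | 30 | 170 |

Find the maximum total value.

3750

Meeting every minimum uses 20+10+30+30+30 = 120 k$, leaving 160.
Highest papers per k$ first: Lab A 17 > Lab U 10 > Lab F 9 > Lab V 7 > Lab M 4.
Give Lab A 140 more to hit its cap of 170 — 20 left.
Lab U: +20 (room for 110) → 40. Pool exhausted.
Total = 10×40 + 7×10 + 9×30 + 4×30 + 17×170 = 3750.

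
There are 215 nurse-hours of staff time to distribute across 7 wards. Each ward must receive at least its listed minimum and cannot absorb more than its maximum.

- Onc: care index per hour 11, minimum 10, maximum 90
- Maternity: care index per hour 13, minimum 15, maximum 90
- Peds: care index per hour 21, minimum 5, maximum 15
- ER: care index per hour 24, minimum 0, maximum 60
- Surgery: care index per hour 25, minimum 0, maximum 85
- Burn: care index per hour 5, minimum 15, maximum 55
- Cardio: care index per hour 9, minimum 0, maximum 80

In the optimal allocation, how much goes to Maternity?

30

Meeting every minimum uses 10+15+5+0+0+15+0 = 45 nurse-hours, leaving 170.
Rank by care index per hour: Surgery 25 > ER 24 > Peds 21 > Maternity 13 > Onc 11 > Cardio 9 > Burn 5.
Give Surgery 85 more to hit its cap of 85 — 85 left.
ER: +60 to 60 (cap) — 25 left.
Peds takes 10 more to reach its cap of 15 — 15 left.
Only 15 left; Maternity takes them to reach 30.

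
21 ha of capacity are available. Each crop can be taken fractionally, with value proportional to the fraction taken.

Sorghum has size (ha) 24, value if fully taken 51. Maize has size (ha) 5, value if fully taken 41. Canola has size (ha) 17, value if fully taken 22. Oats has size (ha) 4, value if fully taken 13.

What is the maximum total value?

Rank by value-to-size ratio: Maize 41/5≈8.2, Oats 13/4≈3.25, Sorghum 51/24≈2.12, Canola 22/17≈1.29.
Take all of Maize (5 ha, value 41) — 16 ha left.
Oats: take in full, 4 ha for value 13 — 12 left.
Fill the last 12 ha with part of Sorghum: 12/24 of it earns 25.5.
Total value = 79.5.

79.5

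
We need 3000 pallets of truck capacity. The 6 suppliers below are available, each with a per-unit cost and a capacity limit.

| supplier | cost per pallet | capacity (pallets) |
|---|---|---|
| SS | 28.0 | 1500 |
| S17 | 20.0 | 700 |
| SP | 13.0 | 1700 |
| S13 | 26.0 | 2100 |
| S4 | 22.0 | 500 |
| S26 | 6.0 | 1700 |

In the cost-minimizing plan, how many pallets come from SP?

1300

Use suppliers in increasing cost order.
S26 (6.0): use full 1700 → 1300 pallets to go.
SP (13.0): take the remaining 1300 → done.
S17, S4, S13, SS: unused.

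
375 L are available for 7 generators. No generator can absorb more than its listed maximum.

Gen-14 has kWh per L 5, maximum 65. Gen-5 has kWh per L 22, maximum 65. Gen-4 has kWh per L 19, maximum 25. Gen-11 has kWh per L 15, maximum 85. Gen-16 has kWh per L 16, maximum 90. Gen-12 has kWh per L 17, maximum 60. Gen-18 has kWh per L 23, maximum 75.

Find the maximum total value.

6990

Order the generators by kWh per L: Gen-18 23 > Gen-5 22 > Gen-4 19 > Gen-12 17 > Gen-16 16 > Gen-11 15 > Gen-14 5.
Gen-18: +75 to 75 (cap) — 300 left.
Gen-5: +65 to 65 (cap) — 235 left.
Gen-4: +25 to 25 (cap) — 210 left.
Gen-12: +60 to 60 (cap) — 150 left.
Give Gen-16 90 to hit its cap of 90 — 60 left.
Gen-11: +60 (room for 85) → 60. Pool exhausted.
Total = 22×65 + 19×25 + 15×60 + 16×90 + 17×60 + 23×75 = 6990.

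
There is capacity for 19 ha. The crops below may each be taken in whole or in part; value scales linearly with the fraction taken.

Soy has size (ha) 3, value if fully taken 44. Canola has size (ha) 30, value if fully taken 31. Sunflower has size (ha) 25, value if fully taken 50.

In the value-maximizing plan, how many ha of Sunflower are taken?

Best value per unit of size first: Soy 44/3≈14.7, Sunflower 50/25≈2, Canola 31/30≈1.03.
Take all of Soy (3 ha, value 44) → 16 ha left.
16 ha left: a 16/25 share of Sunflower gives 50×16/25 = 32.

16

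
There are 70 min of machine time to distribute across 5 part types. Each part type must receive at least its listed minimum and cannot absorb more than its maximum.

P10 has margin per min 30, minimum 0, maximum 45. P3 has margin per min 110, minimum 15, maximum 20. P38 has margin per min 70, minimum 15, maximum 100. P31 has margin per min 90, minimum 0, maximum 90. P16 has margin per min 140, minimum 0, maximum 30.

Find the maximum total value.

Meeting every minimum uses 0+15+15+0+0 = 30 min, leaving 40.
Order the part types by margin per min: P16 140 > P3 110 > P31 90 > P38 70 > P10 30.
Give P16 30 more to hit its cap of 30 → 10 left.
P3: +5 to 20 (cap) → 5 left.
Only 5 left; P31 takes them to reach 5.
Total = 110×20 + 70×15 + 90×5 + 140×30 = 7900.

7900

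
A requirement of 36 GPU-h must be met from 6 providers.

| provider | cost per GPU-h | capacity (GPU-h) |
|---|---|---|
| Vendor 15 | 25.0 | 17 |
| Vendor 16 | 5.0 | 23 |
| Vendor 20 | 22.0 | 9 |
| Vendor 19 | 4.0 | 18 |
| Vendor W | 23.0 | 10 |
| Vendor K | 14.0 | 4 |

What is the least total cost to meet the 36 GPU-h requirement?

Use providers in increasing cost order.
Vendor 19 (4.0): use full 18 ; 18 GPU-h to go.
Vendor 16 at 5.0: take 18 of its 23 ; requirement met.
Vendor K, Vendor 20, Vendor W, Vendor 15: unused.
Cost = 18×4.0 + 18×5.0 = 162.

162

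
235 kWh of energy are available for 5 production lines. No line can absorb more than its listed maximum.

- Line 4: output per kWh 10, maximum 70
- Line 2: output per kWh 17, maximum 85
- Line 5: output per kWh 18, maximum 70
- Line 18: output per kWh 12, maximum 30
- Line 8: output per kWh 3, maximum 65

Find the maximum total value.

3565

Order the production lines by output per kWh: Line 5 18 > Line 2 17 > Line 18 12 > Line 4 10 > Line 8 3.
Give Line 5 70 to hit its cap of 70 → 165 left.
Line 2: +85 to 85 (cap) → 80 left.
Line 18 takes 30 to reach its cap of 30 → 50 left.
Only 50 left; Line 4 takes them to reach 50.
Total = 10×50 + 17×85 + 18×70 + 12×30 = 3565.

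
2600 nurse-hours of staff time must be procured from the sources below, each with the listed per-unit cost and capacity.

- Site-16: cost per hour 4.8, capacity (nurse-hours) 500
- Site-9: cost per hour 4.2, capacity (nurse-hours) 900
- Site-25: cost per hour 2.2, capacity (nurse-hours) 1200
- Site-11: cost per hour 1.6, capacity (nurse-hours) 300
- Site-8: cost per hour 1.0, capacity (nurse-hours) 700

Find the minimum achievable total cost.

Cheapest first:
Take 700 from Site-8 at 1.0 ; need 1900 more.
Site-11 (1.6): use full 300 ; 1600 nurse-hours to go.
Take 1200 from Site-25 at 2.2 ; need 400 more.
Site-9 (4.2): take the remaining 400 ; done.
Site-16: unused.
Cost = 700×1.0 + 300×1.6 + 1200×2.2 + 400×4.2 = 5500.

5500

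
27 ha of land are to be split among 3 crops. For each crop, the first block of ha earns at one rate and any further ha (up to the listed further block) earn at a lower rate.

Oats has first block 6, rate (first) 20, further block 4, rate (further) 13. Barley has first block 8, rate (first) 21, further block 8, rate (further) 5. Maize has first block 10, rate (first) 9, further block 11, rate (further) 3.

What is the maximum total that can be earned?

421

Rank every tier by rate: Barley/first 21 > Oats/first 20 > Oats/second 13 > Maize/first 9 > Barley/second 5 > Maize/second 3.
Fill Barley first block (8 at 21) — 19 left.
Fill Oats first block (6 at 20) — 13 left.
Oats second at 13: fill all 4 — 9 left.
Maize first at 9: only 9 left, fill 9.
Total = 21×8 + 20×6 + 13×4 + 9×9 = 421.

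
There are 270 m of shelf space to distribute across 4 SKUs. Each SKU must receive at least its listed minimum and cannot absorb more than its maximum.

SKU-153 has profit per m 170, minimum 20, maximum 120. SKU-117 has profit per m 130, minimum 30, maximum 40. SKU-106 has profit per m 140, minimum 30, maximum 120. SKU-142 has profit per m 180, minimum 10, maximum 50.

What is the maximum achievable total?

Meeting every minimum uses 20+30+30+10 = 90 m, leaving 180.
Order the SKUs by profit per m: SKU-142 180 > SKU-153 170 > SKU-106 140 > SKU-117 130.
SKU-142 takes 40 more to reach its cap of 50 ; 140 left.
SKU-153 takes 100 more to reach its cap of 120 ; 40 left.
SKU-106 has room for 90 more but only 40 remain, so it gets 70.
Total = 170×120 + 130×30 + 140×70 + 180×50 = 43100.

43100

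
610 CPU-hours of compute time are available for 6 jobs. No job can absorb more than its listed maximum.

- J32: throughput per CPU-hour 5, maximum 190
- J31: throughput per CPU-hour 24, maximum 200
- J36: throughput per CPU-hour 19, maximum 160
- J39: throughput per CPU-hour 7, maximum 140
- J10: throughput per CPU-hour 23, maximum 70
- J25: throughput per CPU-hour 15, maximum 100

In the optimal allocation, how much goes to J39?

Highest throughput per CPU-hour first: J31 24 > J10 23 > J36 19 > J25 15 > J39 7 > J32 5.
J31 takes 200 to reach its cap of 200 ; 410 left.
J10 takes 70 to reach its cap of 70 ; 340 left.
Give J36 160 to hit its cap of 160 ; 180 left.
Give J25 100 to hit its cap of 100 ; 80 left.
Only 80 left; J39 takes them to reach 80.

80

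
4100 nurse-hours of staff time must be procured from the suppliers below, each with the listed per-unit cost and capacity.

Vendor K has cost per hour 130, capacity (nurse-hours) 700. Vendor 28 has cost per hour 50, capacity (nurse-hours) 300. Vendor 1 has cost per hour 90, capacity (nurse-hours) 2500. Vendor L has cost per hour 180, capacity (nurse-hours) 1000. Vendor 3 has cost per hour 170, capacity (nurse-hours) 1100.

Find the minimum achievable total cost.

Fill from the cheapest supplier first.
Vendor 28 at 50: take all 300 nurse-hours ; 3800 still needed.
Take 2500 from Vendor 1 at 90 ; need 1300 more.
Vendor K at 130: take all 700 nurse-hours ; 600 still needed.
Vendor 3 at 170: take 600 of its 1100 ; requirement met.
Vendor L: unused.
Cost = 300×50 + 2500×90 + 700×130 + 600×170 = 433000.

433000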